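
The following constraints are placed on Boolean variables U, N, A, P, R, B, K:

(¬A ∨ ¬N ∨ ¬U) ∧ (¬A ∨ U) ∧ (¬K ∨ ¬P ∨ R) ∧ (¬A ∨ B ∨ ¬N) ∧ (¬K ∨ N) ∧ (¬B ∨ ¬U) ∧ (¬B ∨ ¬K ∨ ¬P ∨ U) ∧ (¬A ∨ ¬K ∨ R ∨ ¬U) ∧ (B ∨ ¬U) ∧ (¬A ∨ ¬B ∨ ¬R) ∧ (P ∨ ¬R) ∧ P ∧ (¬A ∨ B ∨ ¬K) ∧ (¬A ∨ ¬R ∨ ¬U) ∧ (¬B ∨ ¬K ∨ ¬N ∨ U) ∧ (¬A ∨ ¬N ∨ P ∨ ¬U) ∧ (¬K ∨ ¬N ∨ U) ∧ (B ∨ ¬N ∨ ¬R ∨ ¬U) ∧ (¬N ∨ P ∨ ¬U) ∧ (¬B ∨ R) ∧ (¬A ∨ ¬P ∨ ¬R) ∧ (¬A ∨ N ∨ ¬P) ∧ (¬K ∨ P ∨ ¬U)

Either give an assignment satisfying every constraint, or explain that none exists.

U: False, N: False, A: False, P: True, R: True, B: True, K: False

Unit clause (P) forces P = True.
Set U = False.
  then (¬A ∨ U) forces A = False.
Set N = False.
  then (¬K ∨ N) forces K = False.
Set R = True.
Set B = True.
All clauses satisfied.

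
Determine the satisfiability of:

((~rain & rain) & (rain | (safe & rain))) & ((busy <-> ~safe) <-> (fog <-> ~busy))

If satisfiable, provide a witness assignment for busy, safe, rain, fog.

Case rain = True: the conjunct ~rain is False.
Case rain = False: the conjunct rain is False.
Both cases fail — unsatisfiable.

No satisfying assignment exists.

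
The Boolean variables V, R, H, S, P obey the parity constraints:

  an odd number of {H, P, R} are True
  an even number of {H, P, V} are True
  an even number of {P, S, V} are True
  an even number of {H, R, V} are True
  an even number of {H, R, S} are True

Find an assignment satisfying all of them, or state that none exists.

V=T, R=F, H=T, S=T, P=F

{H, P, R}: 1 true → odd ✓
{H, P, V}: 2 true → even ✓
{P, S, V}: 2 true → even ✓
{H, R, V}: 2 true → even ✓
{H, R, S}: 2 true → even ✓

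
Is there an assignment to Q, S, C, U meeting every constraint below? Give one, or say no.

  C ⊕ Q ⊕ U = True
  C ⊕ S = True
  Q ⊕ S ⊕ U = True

Adding constraints 1, 2, 3 mod 2: every variable appears an even number of times on the left, so the left side is 0.
But the right sides sum to 1 (mod 2). 0 ≠ 1 — the system is inconsistent.

UNSATISFIABLE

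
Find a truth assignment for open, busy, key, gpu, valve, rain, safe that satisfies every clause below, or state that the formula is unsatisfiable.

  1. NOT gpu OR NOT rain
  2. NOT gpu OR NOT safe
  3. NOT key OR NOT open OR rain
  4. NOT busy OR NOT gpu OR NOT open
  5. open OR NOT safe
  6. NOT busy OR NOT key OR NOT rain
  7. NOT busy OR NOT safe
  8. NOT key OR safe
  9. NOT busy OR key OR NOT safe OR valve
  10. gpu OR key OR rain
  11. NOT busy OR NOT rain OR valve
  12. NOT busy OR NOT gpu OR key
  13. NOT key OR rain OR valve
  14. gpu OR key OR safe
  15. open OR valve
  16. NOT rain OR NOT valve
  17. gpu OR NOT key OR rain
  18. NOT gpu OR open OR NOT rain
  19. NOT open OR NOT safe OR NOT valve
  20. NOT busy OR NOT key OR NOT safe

open = True, busy = False, key = False, gpu = True, valve = False, rain = False, safe = False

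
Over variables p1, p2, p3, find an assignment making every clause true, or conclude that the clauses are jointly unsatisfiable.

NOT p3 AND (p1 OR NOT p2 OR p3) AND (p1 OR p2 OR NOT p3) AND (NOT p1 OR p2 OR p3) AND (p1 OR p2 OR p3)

p1=T; p2=T; p3=F

Unit clause (NOT p3) forces p3 = False.
Try p1 = False:
  (p1 OR NOT p2 OR p3) forces p2 = False.
  clause (p1 OR p2 OR p3) is falsified — backtrack.
So p1 = True.
  then (NOT p1 OR p2 OR p3) forces p2 = True.
Check each clause:
  (NOT p3): NOT p3 holds.
  (p1 OR NOT p2 OR p3): p1 holds.
  (p1 OR p2 OR NOT p3): p1 holds.
  (NOT p1 OR p2 OR p3): p2 holds.
  (p1 OR p2 OR p3): p1 holds.
All clauses satisfied.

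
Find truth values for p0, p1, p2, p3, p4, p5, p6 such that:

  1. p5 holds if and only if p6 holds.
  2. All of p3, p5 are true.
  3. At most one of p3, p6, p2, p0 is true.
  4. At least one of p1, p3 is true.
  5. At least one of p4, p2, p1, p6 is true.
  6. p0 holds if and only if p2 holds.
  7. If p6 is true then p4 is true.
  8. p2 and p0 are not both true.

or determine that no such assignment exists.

Case p3 = True:
  (2) forces p5 = True.
  (1) with p5=T forces p6 = True.
  Constraint (3) is violated (p3=T, p6=T) — contradiction.
Case p3 = False:
  Constraint (2) is violated (p3=F) — contradiction.
Both cases fail — unsatisfiable.

UNSATISFIABLE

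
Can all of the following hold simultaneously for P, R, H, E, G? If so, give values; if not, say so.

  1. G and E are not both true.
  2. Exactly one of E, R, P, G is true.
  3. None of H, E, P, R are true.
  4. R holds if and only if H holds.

P: False, R: False, H: False, E: False, G: True

  (1) G=T, E=F — not both ✓
  (2) {E, R, P, G}: 1 true — exactly one ✓
  (3) {H, E, P, R}: 0 true — none ✓
  (4) R=F, H=F — same ✓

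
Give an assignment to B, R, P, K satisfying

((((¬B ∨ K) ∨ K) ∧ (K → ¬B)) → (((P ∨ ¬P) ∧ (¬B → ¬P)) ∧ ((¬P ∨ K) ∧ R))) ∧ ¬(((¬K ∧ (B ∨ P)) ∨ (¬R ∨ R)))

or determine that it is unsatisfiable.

Unsatisfiable — no assignment works.

The conjunct ¬(((¬K ∧ (B ∨ P)) ∨ (¬R ∨ R))) is unsatisfiable on its own:
  R = True: this becomes ¬(((¬K ∧ (B ∨ P)) ∨ True)) = False.
  R = False: this becomes ¬(((¬K ∧ (B ∨ P)) ∨ True)) = False.
So the whole conjunction is unsatisfiable.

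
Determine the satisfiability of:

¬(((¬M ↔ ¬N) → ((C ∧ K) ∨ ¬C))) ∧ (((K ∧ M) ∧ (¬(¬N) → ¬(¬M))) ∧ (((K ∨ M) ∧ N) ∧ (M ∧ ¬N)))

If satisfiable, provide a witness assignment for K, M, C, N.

Case N = True: the conjunct ¬N is False.
Case N = False: the conjunct N is False.
Both cases fail — unsatisfiable.

Unsatisfiable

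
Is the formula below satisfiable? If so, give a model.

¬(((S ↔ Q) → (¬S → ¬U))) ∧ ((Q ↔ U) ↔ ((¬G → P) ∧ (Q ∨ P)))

P=F; G=T; Q=F; U=T; S=F

  ¬(((S ↔ Q) → (¬S → ¬U))) = True
    (S ↔ Q) → (¬S → ¬U) = False
      S ↔ Q = True
      ¬S → ¬U = False
        ¬S = True
        ¬U = False
  (Q ↔ U) ↔ ((¬G → P) ∧ (Q ∨ P)) = True
    Q ↔ U = False
    (¬G → P) ∧ (Q ∨ P) = False
      ¬G → P = True
        ¬G = False
      Q ∨ P = False
Both conjuncts True, so the formula holds.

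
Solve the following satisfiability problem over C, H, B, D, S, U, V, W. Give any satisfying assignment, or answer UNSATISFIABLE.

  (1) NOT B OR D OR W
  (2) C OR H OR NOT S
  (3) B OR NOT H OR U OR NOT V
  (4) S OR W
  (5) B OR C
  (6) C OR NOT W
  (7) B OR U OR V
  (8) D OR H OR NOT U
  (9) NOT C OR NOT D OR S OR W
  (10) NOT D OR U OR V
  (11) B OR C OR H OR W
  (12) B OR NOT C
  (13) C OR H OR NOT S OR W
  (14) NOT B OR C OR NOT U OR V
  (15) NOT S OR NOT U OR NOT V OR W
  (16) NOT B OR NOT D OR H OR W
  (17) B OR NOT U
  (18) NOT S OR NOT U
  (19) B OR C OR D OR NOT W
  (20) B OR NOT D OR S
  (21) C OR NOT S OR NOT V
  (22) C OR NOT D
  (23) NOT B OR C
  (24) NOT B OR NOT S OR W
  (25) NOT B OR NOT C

Unsatisfiable — no assignment works.

Case C = True:
  (B OR NOT C) forces B = True.
  Clause (NOT B OR NOT C) is falsified — contradiction.
Case C = False:
  (B OR C) forces B = True.
  Clause (NOT B OR C) is falsified — contradiction.
Both cases fail, so the formula is unsatisfiable.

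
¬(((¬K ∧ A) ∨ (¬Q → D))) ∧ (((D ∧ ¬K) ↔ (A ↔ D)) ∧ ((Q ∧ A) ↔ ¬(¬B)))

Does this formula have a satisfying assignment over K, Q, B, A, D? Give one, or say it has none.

K=T, Q=F, B=F, A=T, D=F

  ¬(((¬K ∧ A) ∨ (¬Q → D))) = True
    (¬K ∧ A) ∨ (¬Q → D) = False
      ¬K ∧ A = False
        ¬K = False
      ¬Q → D = False
        ¬Q = True
  ((D ∧ ¬K) ↔ (A ↔ D)) ∧ ((Q ∧ A) ↔ ¬(¬B)) = True
    (D ∧ ¬K) ↔ (A ↔ D) = True
      D ∧ ¬K = False
        ¬K = False
      A ↔ D = False
    (Q ∧ A) ↔ ¬(¬B) = True
      Q ∧ A = False
      ¬(¬B) = False
        ¬B = True
Both conjuncts True, so the formula holds.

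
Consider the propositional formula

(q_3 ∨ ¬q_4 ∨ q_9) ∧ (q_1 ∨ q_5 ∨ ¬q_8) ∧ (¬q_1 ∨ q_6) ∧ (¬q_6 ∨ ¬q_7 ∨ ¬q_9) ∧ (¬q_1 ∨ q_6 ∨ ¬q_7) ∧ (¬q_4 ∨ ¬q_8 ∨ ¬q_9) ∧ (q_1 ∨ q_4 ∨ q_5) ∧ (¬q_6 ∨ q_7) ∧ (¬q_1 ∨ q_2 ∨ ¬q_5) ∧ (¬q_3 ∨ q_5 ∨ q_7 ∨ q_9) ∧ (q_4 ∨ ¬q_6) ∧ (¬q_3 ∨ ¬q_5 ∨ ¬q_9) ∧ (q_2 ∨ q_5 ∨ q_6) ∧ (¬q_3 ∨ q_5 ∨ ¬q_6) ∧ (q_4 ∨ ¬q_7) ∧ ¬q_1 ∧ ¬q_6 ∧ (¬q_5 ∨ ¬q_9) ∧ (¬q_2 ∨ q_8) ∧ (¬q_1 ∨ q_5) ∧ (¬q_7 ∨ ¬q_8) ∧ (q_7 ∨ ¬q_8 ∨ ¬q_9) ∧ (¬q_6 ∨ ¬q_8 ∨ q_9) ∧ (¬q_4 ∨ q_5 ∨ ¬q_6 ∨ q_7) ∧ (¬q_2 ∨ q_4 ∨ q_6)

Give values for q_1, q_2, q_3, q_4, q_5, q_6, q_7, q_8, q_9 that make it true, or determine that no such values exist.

Unit clause (¬q_1) forces q_1 = False.
Unit clause (¬q_6) forces q_6 = False.
Set q_2 = False.
  then (q_2 ∨ q_5 ∨ q_6) forces q_5 = True.
  then (¬q_5 ∨ ¬q_9) forces q_9 = False.
Set q_3 = True.
Set q_4 = True.
Set q_7 = False.
Set q_8 = False.
All clauses satisfied.

q_1=F; q_2=F; q_3=T; q_4=T; q_5=T; q_6=F; q_7=F; q_8=F; q_9=F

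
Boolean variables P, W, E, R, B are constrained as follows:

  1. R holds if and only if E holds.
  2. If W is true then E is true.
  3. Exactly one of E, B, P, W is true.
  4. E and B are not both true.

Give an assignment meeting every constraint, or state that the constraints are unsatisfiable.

P = False, W = False, E = True, R = True, B = False

  (1) R=T, E=T — same ✓
  (2) W=F ⇒ E: vacuous ✓
  (3) {E, B, P, W}: 1 true — exactly one ✓
  (4) E=T, B=F — not both ✓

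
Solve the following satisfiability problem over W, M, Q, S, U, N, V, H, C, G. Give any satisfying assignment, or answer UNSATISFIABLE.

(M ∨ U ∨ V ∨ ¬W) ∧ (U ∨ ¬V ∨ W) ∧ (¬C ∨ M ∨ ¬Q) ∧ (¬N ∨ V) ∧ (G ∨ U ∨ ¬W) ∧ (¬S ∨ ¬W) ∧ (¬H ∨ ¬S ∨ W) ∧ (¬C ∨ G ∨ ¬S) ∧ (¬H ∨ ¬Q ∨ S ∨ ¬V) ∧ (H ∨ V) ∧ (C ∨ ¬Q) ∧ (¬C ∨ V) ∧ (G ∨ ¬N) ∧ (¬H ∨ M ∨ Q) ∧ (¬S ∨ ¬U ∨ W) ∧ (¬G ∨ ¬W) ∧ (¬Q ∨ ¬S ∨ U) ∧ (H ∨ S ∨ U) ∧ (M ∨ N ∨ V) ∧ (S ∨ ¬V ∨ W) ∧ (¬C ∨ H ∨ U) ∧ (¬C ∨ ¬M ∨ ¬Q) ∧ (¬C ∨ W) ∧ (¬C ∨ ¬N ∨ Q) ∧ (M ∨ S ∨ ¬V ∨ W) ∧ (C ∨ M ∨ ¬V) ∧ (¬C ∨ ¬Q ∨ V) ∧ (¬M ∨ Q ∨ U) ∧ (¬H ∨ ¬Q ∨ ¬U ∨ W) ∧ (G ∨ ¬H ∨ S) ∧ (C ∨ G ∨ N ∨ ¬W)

W=F, M=T, Q=F, S=F, U=T, N=F, V=F, H=T, C=F, G=T

Set W = False.
  then (¬C ∨ W) forces C = False.
  then (C ∨ ¬Q) forces Q = False.
Set M = True.
  then (¬M ∨ Q ∨ U) forces U = True.
  then (¬S ∨ ¬U ∨ W) forces S = False.
  then (S ∨ ¬V ∨ W) forces V = False.
  then (¬N ∨ V) forces N = False.
  then (H ∨ V) forces H = True.
  then (G ∨ ¬H ∨ S) forces G = True.
All clauses satisfied.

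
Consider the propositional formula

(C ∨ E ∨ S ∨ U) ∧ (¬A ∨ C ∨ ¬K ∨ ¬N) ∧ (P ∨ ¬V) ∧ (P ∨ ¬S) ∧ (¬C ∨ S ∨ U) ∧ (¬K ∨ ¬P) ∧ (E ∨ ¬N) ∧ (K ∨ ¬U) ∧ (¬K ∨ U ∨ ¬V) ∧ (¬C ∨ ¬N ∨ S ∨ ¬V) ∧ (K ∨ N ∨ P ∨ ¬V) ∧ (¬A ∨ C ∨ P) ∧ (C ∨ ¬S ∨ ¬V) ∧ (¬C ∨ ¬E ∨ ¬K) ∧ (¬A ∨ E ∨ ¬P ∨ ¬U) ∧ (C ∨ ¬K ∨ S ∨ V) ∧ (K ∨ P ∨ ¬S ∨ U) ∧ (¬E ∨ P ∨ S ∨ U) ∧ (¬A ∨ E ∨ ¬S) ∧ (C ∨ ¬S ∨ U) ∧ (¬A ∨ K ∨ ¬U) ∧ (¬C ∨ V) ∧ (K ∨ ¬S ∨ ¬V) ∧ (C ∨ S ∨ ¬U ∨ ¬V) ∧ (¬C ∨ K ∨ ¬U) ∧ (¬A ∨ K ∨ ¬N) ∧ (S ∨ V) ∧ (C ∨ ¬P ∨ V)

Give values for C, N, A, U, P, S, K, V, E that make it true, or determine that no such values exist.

Set C = False.
Set N = True.
  then (E ∨ ¬N) forces E = True.
Set A = False.
Set U = False.
  then (C ∨ ¬S ∨ U) forces S = False.
  then (S ∨ V) forces V = True.
  then (P ∨ ¬V) forces P = True.
  then (¬K ∨ ¬P) forces K = False.
All clauses satisfied.

C = False, N = True, A = False, U = False, P = True, S = False, K = False, V = True, E = True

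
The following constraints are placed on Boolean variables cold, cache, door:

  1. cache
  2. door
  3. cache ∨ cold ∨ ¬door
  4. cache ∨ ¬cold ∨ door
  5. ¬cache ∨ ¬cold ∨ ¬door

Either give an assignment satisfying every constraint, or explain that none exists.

cold=F, cache=T, door=T

Unit clause (cache) forces cache = True.
Unit clause (door) forces door = True.
In (¬cache ∨ ¬cold ∨ ¬door) only ¬cold is left, so cold = False.
Check each clause:
  (cache): cache holds.
  (door): door holds.
  (cache ∨ cold ∨ ¬door): cache holds.
  (cache ∨ ¬cold ∨ door): cache holds.
  (¬cache ∨ ¬cold ∨ ¬door): ¬cold holds.
All clauses satisfied.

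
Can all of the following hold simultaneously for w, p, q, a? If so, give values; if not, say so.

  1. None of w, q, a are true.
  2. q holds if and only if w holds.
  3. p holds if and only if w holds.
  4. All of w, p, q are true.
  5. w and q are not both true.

Unsatisfiable

Case w = True:
  Constraint (1) is violated (w=T) — contradiction.
Case w = False:
  Constraint (4) is violated (w=F) — contradiction.
Both cases fail — unsatisfiable.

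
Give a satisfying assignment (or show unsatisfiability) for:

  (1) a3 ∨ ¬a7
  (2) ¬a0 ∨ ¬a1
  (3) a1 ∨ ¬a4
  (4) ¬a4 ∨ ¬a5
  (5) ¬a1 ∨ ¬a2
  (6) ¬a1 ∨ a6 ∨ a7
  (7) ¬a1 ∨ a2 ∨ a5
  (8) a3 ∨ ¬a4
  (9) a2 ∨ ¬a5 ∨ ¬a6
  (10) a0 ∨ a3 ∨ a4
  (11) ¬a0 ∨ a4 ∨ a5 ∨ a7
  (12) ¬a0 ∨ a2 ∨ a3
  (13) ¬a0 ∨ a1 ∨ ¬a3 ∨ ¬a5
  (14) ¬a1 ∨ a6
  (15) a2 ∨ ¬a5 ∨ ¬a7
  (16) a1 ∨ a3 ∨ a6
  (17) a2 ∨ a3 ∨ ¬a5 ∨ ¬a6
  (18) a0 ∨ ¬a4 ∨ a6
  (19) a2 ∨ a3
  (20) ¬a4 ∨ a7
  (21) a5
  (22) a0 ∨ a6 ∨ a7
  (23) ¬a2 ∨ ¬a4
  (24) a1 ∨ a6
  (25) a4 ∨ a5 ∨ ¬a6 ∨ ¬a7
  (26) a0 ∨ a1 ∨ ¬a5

Unit clause (a5) forces a5 = True.
In (¬a4 ∨ ¬a5) only ¬a4 is left, so a4 = False.
Try a0 = False:
  (a0 ∨ a3 ∨ a4) forces a3 = True.
  (a0 ∨ a1 ∨ ¬a5) forces a1 = True.
  (¬a1 ∨ ¬a2) forces a2 = False.
  (a2 ∨ ¬a5 ∨ ¬a6) forces a6 = False.
  clause (¬a1 ∨ a6) is falsified — backtrack.
So a0 = True.
  then (¬a0 ∨ ¬a1) forces a1 = False.
  then (¬a0 ∨ a1 ∨ ¬a3 ∨ ¬a5) forces a3 = False.
  then (a1 ∨ a3 ∨ a6) forces a6 = True.
  then (a2 ∨ a3 ∨ ¬a5 ∨ ¬a6) forces a2 = True.
  then (a3 ∨ ¬a7) forces a7 = False.
All clauses satisfied.

a0: True, a1: False, a2: True, a3: False, a4: False, a5: True, a6: True, a7: False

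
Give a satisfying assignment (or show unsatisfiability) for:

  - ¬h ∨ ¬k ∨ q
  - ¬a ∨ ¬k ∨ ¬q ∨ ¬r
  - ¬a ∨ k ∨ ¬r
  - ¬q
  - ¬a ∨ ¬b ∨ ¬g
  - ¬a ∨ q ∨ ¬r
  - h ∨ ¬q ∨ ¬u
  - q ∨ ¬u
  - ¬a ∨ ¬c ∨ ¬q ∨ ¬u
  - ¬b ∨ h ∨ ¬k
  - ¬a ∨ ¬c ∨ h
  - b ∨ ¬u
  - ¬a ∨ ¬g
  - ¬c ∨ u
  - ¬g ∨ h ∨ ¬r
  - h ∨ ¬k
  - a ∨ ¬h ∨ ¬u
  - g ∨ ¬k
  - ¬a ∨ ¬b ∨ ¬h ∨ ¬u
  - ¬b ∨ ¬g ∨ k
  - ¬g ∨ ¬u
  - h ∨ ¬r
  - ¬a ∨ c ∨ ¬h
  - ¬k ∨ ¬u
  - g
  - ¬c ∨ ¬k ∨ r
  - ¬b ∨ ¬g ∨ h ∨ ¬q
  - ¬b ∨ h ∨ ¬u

c=F, k=F, u=F, r=F, g=T, h=F, b=F, q=F, a=F

Unit clause (¬q) forces q = False.
In (q ∨ ¬u) only ¬u is left, so u = False.
In (¬c ∨ u) only ¬c is left, so c = False.
Unit clause (g) forces g = True.
In (¬a ∨ ¬g) only ¬a is left, so a = False.
Try k = True:
  (¬h ∨ ¬k ∨ q) forces h = False.
  clause (h ∨ ¬k) is falsified — backtrack.
So k = False.
  then (¬b ∨ ¬g ∨ k) forces b = False.
Set r = False.
Set h = False.
All clauses satisfied.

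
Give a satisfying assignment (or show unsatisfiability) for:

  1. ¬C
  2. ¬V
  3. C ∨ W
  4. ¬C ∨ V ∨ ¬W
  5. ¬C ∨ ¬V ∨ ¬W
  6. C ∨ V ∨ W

Unit clause (¬C) forces C = False.
Unit clause (¬V) forces V = False.
In (C ∨ W) only W is left, so W = True.
Check each clause:
  (¬C): ¬C holds.
  (¬V): ¬V holds.
  (C ∨ W): W holds.
  (¬C ∨ V ∨ ¬W): ¬C holds.
  (¬C ∨ ¬V ∨ ¬W): ¬C holds.
  (C ∨ V ∨ W): W holds.
All clauses satisfied.

C=F, W=T, V=F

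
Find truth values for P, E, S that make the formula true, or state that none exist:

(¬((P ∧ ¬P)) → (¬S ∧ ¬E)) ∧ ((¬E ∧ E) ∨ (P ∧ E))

Unsatisfiable

Case E = True: the formula simplifies to (P ∧ ¬P) ∧ P.
  P = True: the conjunct ¬P is False.
  P = False: the conjunct P is False.
Case E = False: the conjunct (¬E ∧ E) ∨ (P ∧ E) becomes (True ∧ False) ∨ (P ∧ False) = False.
Both cases fail — unsatisfiable.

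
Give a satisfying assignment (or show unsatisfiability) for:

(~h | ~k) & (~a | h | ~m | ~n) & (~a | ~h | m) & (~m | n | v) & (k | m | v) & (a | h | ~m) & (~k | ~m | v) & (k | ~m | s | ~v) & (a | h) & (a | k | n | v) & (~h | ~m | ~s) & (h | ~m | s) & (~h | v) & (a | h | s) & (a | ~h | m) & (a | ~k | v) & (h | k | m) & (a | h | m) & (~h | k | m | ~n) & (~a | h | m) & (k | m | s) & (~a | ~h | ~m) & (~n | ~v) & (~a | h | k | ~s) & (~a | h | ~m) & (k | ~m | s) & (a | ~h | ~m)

UNSATISFIABLE

Case a = True:
  If m = True:
    (~a | ~h | ~m) forces h = False.
    clause (~a | h | ~m) is falsified.
  If m = False:
    (~a | ~h | m) forces h = False.
    clause (~a | h | m) is falsified.
  Every sub-case reaches a contradiction.
Case a = False:
  (a | h) forces h = True.
  (~h | ~k) forces k = False.
  (~h | v) forces v = True.
  (a | ~h | m) forces m = True.
  Clause (a | ~h | ~m) is falsified — contradiction.
Both cases fail, so the formula is unsatisfiable.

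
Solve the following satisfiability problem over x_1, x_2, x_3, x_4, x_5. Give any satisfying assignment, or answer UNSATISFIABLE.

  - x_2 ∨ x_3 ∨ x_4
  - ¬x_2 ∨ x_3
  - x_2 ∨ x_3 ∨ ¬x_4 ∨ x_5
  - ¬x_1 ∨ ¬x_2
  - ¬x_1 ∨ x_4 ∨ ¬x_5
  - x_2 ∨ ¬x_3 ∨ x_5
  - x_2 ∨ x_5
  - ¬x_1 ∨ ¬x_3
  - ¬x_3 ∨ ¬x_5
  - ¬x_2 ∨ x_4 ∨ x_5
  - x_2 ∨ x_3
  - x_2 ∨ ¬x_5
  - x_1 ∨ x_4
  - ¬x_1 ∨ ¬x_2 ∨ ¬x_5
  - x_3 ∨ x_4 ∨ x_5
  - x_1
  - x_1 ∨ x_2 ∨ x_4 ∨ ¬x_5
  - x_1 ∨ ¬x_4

Case x_1 = True:
  (¬x_1 ∨ ¬x_2) forces x_2 = False.
  (x_2 ∨ x_5) forces x_5 = True.
  Clause (x_2 ∨ ¬x_5) is falsified — contradiction.
Case x_1 = False:
  Clause (x_1) is falsified — contradiction.
Both cases fail, so the formula is unsatisfiable.

Unsatisfiable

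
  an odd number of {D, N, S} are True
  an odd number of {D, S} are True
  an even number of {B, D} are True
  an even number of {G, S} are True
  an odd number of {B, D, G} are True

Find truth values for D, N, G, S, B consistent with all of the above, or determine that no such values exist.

D = False, N = False, G = True, S = True, B = False

{D, N, S}: 1 true → odd ✓
{D, S}: 1 true → odd ✓
{B, D}: 0 true → even ✓
{G, S}: 2 true → even ✓
{B, D, G}: 1 true → odd ✓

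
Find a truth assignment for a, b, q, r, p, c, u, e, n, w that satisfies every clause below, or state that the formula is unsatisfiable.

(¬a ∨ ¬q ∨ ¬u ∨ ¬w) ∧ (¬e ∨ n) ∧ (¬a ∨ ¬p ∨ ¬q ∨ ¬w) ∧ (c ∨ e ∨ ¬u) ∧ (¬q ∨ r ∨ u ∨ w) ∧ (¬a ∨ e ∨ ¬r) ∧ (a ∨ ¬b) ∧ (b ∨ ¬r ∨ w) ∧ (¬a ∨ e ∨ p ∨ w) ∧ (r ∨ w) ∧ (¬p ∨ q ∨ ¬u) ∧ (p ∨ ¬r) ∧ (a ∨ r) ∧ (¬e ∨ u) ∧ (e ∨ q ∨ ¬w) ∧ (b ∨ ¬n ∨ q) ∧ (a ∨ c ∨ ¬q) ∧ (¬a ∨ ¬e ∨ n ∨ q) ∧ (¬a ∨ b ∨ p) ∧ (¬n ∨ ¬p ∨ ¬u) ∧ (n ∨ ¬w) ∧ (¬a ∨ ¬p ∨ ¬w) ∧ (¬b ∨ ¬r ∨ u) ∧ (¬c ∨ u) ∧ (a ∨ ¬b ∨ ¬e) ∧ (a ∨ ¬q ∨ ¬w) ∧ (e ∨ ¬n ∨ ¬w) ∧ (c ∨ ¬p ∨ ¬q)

a = True, b = True, q = False, r = False, p = False, c = False, u = True, e = True, n = True, w = True

Set a = True.
Try b = False:
  (¬a ∨ b ∨ p) forces p = True.
  (¬a ∨ ¬p ∨ ¬w) forces w = False.
  (b ∨ ¬r ∨ w) forces r = False.
  clause (r ∨ w) is falsified — backtrack.
So b = True.
Set q = False.
Try r = True:
  (¬a ∨ e ∨ ¬r) forces e = True.
  (¬e ∨ n) forces n = True.
  (p ∨ ¬r) forces p = True.
  (¬p ∨ q ∨ ¬u) forces u = False.
  clause (¬e ∨ u) is falsified — backtrack.
So r = False.
  then (r ∨ w) forces w = True.
  then (e ∨ q ∨ ¬w) forces e = True.
  then (¬a ∨ ¬e ∨ n ∨ q) forces n = True.
  then (¬a ∨ ¬p ∨ ¬w) forces p = False.
  then (¬e ∨ u) forces u = True.
Set c = False.
All clauses satisfied.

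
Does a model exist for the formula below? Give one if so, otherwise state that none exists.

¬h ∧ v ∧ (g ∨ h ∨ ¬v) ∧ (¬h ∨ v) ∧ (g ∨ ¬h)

Unit clause (¬h) forces h = False.
Unit clause (v) forces v = True.
In (g ∨ h ∨ ¬v) only g is left, so g = True.
Check each clause:
  (¬h): ¬h holds.
  (v): v holds.
  (g ∨ h ∨ ¬v): g holds.
  (¬h ∨ v): ¬h holds.
  (g ∨ ¬h): g holds.
All clauses satisfied.

h = False, g = True, v = True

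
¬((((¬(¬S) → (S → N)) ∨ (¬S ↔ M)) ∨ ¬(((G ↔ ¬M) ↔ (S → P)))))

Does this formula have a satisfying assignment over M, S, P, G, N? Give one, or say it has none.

M=T, S=T, P=F, G=T, N=F

  ¬((((¬(¬S) → (S → N)) ∨ (¬S ↔ M)) ∨ ¬(((G ↔ ¬M) ↔ (S → P))))) = True
    ((¬(¬S) → (S → N)) ∨ (¬S ↔ M)) ∨ ¬(((G ↔ ¬M) ↔ (S → P))) = False
      (¬(¬S) → (S → N)) ∨ (¬S ↔ M) = False
        ¬(¬S) → (S → N) = False
          ¬(¬S) = True
            ¬S = False
          S → N = False
        ¬S ↔ M = False
          ¬S = False
      ¬(((G ↔ ¬M) ↔ (S → P))) = False
        (G ↔ ¬M) ↔ (S → P) = True
          G ↔ ¬M = False
            ¬M = False
          S → P = False
The formula evaluates to True.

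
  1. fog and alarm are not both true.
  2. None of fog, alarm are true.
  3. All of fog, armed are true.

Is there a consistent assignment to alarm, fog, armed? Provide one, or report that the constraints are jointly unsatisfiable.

Case fog = True:
  Constraint (2) is violated (fog=T) — contradiction.
Case fog = False:
  Constraint (3) is violated (fog=F) — contradiction.
Both cases fail — unsatisfiable.

Unsatisfiable — no assignment works.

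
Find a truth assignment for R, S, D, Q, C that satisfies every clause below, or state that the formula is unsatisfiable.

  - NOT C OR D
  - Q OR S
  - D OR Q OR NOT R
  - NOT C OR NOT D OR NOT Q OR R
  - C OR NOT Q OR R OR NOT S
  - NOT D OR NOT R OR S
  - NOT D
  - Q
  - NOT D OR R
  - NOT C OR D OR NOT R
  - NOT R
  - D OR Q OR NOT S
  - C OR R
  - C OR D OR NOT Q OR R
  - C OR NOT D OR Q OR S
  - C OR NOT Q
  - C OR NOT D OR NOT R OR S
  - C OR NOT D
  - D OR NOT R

UNSATISFIABLE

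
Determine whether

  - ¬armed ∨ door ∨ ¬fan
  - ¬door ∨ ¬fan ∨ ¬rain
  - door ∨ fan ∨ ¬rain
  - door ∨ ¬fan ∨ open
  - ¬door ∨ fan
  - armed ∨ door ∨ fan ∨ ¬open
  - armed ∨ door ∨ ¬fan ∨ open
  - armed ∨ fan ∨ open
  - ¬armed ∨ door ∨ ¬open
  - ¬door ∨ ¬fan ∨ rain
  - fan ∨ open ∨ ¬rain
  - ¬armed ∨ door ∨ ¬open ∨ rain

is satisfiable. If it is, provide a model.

Try door = True:
  (¬door ∨ fan) forces fan = True.
  (¬door ∨ ¬fan ∨ ¬rain) forces rain = False.
  clause (¬door ∨ ¬fan ∨ rain) is falsified — backtrack.
So door = False.
Set rain = False.
Set fan = False.
Set open = False.
  then (armed ∨ fan ∨ open) forces armed = True.
All clauses satisfied.

door = False; rain = False; fan = False; open = False; armed = True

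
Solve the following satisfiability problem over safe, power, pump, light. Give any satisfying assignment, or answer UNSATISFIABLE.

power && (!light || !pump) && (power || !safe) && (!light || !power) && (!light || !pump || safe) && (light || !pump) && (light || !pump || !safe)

safe=T, power=T, pump=F, light=F

Unit clause (power) forces power = True.
In (!light || !power) only !light is left, so light = False.
In (light || !pump) only !pump is left, so pump = False.
Set safe = True.
Check each clause:
  (power): power holds.
  (!light || !pump): !light holds.
  (power || !safe): power holds.
  (!light || !power): !light holds.
  (!light || !pump || safe): !light holds.
  (light || !pump): !pump holds.
  (light || !pump || !safe): !pump holds.
All clauses satisfied.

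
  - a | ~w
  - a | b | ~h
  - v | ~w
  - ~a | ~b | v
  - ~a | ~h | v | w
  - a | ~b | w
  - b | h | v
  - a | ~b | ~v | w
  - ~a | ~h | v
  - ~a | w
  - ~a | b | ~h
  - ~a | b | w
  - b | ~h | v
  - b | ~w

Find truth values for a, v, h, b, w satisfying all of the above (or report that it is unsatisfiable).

Set a = False.
  then (a | ~w) forces w = False.
  then (a | ~b | w) forces b = False.
  then (a | b | ~h) forces h = False.
  then (b | h | v) forces v = True.
All clauses satisfied.

a = False, v = True, h = False, b = False, w = False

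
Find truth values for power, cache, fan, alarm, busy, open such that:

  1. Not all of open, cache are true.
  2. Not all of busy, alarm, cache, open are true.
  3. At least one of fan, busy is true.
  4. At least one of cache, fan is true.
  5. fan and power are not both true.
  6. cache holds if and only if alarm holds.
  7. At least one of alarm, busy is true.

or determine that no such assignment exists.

power=F; cache=T; fan=T; alarm=T; busy=F; open=F

  (1) {open, cache}: 1/2 true — not all ✓
  (2) {busy, alarm, cache, open}: 2/4 true — not all ✓
  (3) {fan, busy}: 1 true — at least one ✓
  (4) {cache, fan}: 2 true — at least one ✓
  (5) fan=T, power=F — not both ✓
  (6) cache=T, alarm=T — same ✓
  (7) {alarm, busy}: 1 true — at least one ✓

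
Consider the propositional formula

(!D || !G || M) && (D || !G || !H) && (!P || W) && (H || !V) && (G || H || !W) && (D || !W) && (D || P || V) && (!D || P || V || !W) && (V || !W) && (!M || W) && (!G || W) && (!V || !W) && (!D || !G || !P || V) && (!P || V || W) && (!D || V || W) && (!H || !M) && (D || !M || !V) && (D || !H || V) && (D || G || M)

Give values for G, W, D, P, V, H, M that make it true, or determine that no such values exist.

G = False, W = False, D = True, P = False, V = True, H = True, M = False

Try G = True:
  (!G || W) forces W = True.
  (D || !W) forces D = True.
  (!D || !G || M) forces M = True.
  (V || !W) forces V = True.
  clause (!V || !W) is falsified — backtrack.
So G = False.
Set W = False.
  then (!P || W) forces P = False.
  then (!M || W) forces M = False.
  then (D || G || M) forces D = True.
  then (!D || V || W) forces V = True.
  then (H || !V) forces H = True.
All clauses satisfied.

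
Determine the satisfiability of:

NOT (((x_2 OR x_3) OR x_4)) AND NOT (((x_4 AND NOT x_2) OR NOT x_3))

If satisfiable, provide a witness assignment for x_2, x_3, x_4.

The formula is unsatisfiable.

Case x_3 = True: the conjunct NOT (((x_2 OR x_3) OR x_4)) becomes NOT ((True OR x_4)) = False.
Case x_3 = False: the conjunct NOT (((x_4 AND NOT x_2) OR NOT x_3)) becomes NOT (((x_4 AND NOT x_2) OR True)) = False.
Both cases fail — unsatisfiable.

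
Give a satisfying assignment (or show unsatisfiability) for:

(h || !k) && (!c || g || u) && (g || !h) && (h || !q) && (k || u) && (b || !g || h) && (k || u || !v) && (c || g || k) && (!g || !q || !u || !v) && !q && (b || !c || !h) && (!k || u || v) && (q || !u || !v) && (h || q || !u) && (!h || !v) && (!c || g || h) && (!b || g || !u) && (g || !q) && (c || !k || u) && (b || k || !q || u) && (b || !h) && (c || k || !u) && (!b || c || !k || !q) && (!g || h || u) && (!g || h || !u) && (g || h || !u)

q: False, b: True, c: True, v: False, h: True, k: False, g: True, u: True

Unit clause (!q) forces q = False.
Try b = False:
  (b || !h) forces h = False.
  (h || !k) forces k = False.
  (k || u) forces u = True.
  clause (h || q || !u) is falsified — backtrack.
So b = True.
Set c = True.
Set v = False.
Set h = True.
  then (g || !h) forces g = True.
Set k = False.
  then (k || u) forces u = True.
All clauses satisfied.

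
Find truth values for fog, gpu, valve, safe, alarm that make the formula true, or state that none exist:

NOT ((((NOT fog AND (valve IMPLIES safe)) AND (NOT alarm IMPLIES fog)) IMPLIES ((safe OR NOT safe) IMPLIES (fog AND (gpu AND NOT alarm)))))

fog = False, gpu = True, valve = True, safe = True, alarm = True

  NOT ((((NOT fog AND (valve IMPLIES safe)) AND (NOT alarm IMPLIES fog)) IMPLIES ((safe OR NOT safe) IMPLIES (fog AND (gpu AND NOT alarm))))) = True
    ((NOT fog AND (valve IMPLIES safe)) AND (NOT alarm IMPLIES fog)) IMPLIES ((safe OR NOT safe) IMPLIES (fog AND (gpu AND NOT alarm))) = False
      (NOT fog AND (valve IMPLIES safe)) AND (NOT alarm IMPLIES fog) = True
        NOT fog AND (valve IMPLIES safe) = True
          NOT fog = True
          valve IMPLIES safe = True
        NOT alarm IMPLIES fog = True
          NOT alarm = False
      (safe OR NOT safe) IMPLIES (fog AND (gpu AND NOT alarm)) = False
        safe OR NOT safe = True
          NOT safe = False
        fog AND (gpu AND NOT alarm) = False
          gpu AND NOT alarm = False
            NOT alarm = False
The formula evaluates to True.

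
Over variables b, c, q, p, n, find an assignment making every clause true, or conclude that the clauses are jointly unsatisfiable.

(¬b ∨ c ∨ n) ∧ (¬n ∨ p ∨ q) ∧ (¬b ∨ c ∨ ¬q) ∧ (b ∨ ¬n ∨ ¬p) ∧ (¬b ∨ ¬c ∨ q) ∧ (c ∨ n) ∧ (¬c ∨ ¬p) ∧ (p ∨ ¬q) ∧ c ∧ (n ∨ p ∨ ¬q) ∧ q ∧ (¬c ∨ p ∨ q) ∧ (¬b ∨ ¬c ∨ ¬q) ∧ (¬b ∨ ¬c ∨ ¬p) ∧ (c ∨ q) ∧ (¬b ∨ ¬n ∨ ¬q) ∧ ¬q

Unsatisfiable — no assignment works.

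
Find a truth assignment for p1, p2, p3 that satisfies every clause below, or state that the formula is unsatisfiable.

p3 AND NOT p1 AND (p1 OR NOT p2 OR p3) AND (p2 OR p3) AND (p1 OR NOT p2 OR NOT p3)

Unit clause (p3) forces p3 = True.
Unit clause (NOT p1) forces p1 = False.
In (p1 OR NOT p2 OR NOT p3) only NOT p2 is left, so p2 = False.
Check each clause:
  (p3): p3 holds.
  (NOT p1): NOT p1 holds.
  (p1 OR NOT p2 OR p3): NOT p2 holds.
  (p2 OR p3): p3 holds.
  (p1 OR NOT p2 OR NOT p3): NOT p2 holds.
All clauses satisfied.

p1 = False; p2 = False; p3 = True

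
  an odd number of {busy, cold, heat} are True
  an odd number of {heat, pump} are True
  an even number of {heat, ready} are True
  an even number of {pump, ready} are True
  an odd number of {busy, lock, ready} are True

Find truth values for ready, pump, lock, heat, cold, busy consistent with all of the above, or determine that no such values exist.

Adding constraints 2, 3, 4 mod 2: every variable appears an even number of times on the left, so the left side is 0.
But the right sides sum to 1 (mod 2). 0 ≠ 1 — the system is inconsistent.

UNSATISFIABLE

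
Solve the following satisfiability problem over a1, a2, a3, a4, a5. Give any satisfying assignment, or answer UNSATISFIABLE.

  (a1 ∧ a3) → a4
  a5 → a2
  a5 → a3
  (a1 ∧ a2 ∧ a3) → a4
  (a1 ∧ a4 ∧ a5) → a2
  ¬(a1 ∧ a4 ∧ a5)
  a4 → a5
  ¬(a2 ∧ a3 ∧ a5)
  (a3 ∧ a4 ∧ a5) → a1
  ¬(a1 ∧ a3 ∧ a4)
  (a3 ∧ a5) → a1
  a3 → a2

a1: False; a2: False; a3: False; a4: False; a5: False

Set a1 = False.
Set a2 = False.
  then (a2 ∨ ¬a5) forces a5 = False.
  then (a2 ∨ ¬a3) forces a3 = False.
  then (¬a4 ∨ a5) forces a4 = False.
All clauses satisfied.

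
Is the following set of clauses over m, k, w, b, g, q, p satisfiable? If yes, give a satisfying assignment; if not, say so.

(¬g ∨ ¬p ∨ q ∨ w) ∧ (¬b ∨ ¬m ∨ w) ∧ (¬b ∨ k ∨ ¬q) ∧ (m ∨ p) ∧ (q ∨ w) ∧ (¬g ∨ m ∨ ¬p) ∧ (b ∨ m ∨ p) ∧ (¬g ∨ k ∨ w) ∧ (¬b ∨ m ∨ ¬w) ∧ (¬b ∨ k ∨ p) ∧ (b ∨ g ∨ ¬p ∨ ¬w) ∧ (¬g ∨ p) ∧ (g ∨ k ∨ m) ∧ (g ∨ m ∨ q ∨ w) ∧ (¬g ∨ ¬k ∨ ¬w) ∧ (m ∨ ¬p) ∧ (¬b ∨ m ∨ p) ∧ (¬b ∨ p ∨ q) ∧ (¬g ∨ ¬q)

Try m = False:
  (m ∨ p) forces p = True.
  clause (m ∨ ¬p) is falsified — backtrack.
So m = True.
Set k = True.
Set w = False.
  then (¬b ∨ ¬m ∨ w) forces b = False.
  then (q ∨ w) forces q = True.
  then (¬g ∨ ¬q) forces g = False.
Set p = True.
All clauses satisfied.

m = True, k = True, w = False, b = False, g = False, q = True, p = True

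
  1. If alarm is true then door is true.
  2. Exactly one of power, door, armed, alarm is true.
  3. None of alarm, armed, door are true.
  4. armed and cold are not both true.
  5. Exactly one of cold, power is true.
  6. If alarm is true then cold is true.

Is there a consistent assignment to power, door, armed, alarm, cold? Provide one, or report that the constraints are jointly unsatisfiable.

power = True, door = False, armed = False, alarm = False, cold = False

  (1) alarm=F ⇒ door: vacuous ✓
  (2) {power, door, armed, alarm}: 1 true — exactly one ✓
  (3) {alarm, armed, door}: 0 true — none ✓
  (4) armed=F, cold=F — not both ✓
  (5) {cold, power}: 1 true — exactly one ✓
  (6) alarm=F ⇒ cold: vacuous ✓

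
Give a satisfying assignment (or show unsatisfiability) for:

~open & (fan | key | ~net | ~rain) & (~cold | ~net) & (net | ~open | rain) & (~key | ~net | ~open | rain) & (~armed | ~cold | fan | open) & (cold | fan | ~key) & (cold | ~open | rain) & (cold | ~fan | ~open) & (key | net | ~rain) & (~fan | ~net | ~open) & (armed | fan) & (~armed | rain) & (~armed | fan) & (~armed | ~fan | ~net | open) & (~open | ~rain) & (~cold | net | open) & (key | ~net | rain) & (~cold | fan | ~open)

Unit clause (~open) forces open = False.
Try cold = True:
  (~cold | ~net) forces net = False.
  clause (~cold | net | open) is falsified — backtrack.
So cold = False.
Set key = False.
Try fan = False:
  (armed | fan) forces armed = True.
  clause (~armed | fan) is falsified — backtrack.
So fan = True.
Set rain = False.
  then (~armed | rain) forces armed = False.
  then (key | ~net | rain) forces net = False.
All clauses satisfied.

cold = False, key = False, fan = True, rain = False, net = False, open = False, armed = False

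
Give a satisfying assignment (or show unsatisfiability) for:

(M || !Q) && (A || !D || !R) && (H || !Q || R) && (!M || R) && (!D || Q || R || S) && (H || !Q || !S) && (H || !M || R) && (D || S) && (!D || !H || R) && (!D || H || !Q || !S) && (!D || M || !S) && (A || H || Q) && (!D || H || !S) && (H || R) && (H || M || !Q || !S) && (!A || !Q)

Set M = True.
  then (!M || R) forces R = True.
Set D = False.
  then (D || S) forces S = True.
Set H = True.
Set Q = True.
  then (!A || !Q) forces A = False.
All clauses satisfied.

M = True; D = False; R = True; H = True; Q = True; S = True; A = False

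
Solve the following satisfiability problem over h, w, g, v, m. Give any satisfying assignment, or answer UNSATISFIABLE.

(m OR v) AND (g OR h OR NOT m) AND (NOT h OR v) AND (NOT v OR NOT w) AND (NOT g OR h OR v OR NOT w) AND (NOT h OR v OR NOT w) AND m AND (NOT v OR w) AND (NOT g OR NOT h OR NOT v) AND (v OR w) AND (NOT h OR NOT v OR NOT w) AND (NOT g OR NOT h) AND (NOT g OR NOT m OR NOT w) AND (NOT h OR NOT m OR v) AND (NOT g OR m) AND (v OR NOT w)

No satisfying assignment exists.

Case w = True:
  (NOT v OR NOT w) forces v = False.
  Clause (v OR NOT w) is falsified — contradiction.
Case w = False:
  (m) forces m = True.
  (NOT v OR w) forces v = False.
  Clause (v OR w) is falsified — contradiction.
Both cases fail, so the formula is unsatisfiable.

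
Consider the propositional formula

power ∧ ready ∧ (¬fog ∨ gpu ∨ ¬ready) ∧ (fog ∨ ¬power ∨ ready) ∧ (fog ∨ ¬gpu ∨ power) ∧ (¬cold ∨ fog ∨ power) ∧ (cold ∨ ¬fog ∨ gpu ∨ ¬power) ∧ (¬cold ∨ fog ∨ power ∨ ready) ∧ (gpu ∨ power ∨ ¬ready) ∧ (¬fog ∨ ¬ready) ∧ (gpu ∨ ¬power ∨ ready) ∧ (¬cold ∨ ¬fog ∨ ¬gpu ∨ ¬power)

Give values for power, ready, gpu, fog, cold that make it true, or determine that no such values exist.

Unit clause (power) forces power = True.
Unit clause (ready) forces ready = True.
In (¬fog ∨ ¬ready) only ¬fog is left, so fog = False.
Set gpu = True.
Set cold = True.
All clauses satisfied.

power = True, ready = True, gpu = True, fog = False, cold = True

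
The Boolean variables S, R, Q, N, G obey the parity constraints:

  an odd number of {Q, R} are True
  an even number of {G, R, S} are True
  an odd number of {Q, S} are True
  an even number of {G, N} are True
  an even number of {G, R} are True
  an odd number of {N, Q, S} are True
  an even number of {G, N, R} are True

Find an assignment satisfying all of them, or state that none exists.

S = False, R = False, Q = True, N = False, G = False

{Q, R}: 1 true → odd ✓
{G, R, S}: 0 true → even ✓
{Q, S}: 1 true → odd ✓
{G, N}: 0 true → even ✓
{G, R}: 0 true → even ✓
{N, Q, S}: 1 true → odd ✓
{G, N, R}: 0 true → even ✓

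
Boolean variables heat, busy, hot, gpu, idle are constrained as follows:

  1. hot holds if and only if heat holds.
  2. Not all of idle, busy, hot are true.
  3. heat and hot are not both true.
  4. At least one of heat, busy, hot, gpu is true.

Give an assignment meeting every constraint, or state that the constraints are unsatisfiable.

heat = False, busy = True, hot = False, gpu = True, idle = True

  (1) hot=F, heat=F — same ✓
  (2) {idle, busy, hot}: 2/3 true — not all ✓
  (3) heat=F, hot=F — not both ✓
  (4) {heat, busy, hot, gpu}: 2 true — at least one ✓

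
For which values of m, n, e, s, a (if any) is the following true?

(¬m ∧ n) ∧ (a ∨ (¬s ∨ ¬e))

m = False, n = True, e = False, s = False, a = True

  ¬m ∧ n = True
    ¬m = True
  a ∨ (¬s ∨ ¬e) = True
    ¬s ∨ ¬e = True
      ¬s = True
      ¬e = True
Both conjuncts True, so the formula holds.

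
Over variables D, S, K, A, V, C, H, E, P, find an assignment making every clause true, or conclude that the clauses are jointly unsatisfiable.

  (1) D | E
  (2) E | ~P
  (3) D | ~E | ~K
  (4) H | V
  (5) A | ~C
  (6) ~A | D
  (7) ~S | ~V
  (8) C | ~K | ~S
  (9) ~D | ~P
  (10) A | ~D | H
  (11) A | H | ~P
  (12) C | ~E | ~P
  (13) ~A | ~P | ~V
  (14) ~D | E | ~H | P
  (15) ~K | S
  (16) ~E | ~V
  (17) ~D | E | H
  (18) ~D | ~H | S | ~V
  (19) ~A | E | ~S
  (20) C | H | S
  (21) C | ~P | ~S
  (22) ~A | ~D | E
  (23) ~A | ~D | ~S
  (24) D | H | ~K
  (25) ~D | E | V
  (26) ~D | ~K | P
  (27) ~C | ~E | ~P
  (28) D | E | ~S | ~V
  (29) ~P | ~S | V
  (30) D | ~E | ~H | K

D: True, S: False, K: False, A: True, V: False, C: True, H: True, E: True, P: False

Set D = True.
  then (~D | ~P) forces P = False.
  then (~D | ~K | P) forces K = False.
Set S = False.
Set A = True.
  then (~A | ~D | E) forces E = True.
  then (~E | ~V) forces V = False.
  then (H | V) forces H = True.
Set C = True.
All clauses satisfied.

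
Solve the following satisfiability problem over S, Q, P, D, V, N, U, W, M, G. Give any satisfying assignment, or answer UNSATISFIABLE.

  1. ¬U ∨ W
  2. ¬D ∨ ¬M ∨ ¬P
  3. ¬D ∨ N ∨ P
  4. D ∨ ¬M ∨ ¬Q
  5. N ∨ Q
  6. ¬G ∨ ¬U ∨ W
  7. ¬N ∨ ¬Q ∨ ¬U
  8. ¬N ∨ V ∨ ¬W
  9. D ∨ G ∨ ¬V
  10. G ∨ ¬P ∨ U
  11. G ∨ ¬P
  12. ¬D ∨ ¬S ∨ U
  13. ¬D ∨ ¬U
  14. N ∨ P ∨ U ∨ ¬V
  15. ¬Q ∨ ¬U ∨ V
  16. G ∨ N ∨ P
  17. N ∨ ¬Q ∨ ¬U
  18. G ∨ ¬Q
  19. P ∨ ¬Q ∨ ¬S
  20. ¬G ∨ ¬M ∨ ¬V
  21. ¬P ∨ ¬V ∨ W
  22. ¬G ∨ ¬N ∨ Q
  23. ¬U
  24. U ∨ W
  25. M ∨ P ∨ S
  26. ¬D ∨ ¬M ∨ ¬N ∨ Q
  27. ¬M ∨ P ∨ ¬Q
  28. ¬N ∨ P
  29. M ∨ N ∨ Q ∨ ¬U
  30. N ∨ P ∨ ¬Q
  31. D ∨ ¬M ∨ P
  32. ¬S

Unit clause (¬U) forces U = False.
In (U ∨ W) only W is left, so W = True.
Unit clause (¬S) forces S = False.
Set Q = True.
  then (G ∨ ¬Q) forces G = True.
Try P = False:
  (M ∨ P ∨ S) forces M = True.
  clause (¬M ∨ P ∨ ¬Q) is falsified — backtrack.
So P = True.
Set D = False.
  then (D ∨ ¬M ∨ ¬Q) forces M = False.
Set V = False.
  then (¬N ∨ V ∨ ¬W) forces N = False.
All clauses satisfied.

S=F; Q=T; P=T; D=F; V=F; N=F; U=F; W=T; M=F; G=T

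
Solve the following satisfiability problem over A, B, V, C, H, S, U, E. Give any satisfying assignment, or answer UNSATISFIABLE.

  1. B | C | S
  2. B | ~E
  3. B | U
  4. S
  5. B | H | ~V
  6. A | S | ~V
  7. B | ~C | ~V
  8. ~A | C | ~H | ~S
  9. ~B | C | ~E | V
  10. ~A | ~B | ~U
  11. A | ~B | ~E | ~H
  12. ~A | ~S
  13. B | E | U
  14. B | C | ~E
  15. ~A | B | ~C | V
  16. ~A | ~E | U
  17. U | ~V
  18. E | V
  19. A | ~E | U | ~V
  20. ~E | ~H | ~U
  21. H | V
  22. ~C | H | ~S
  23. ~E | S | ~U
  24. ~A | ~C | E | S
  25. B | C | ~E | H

Unit clause (S) forces S = True.
In (~A | ~S) only ~A is left, so A = False.
Set B = True.
Try V = False:
  (E | V) forces E = True.
  (~B | C | ~E | V) forces C = True.
  (A | ~B | ~E | ~H) forces H = False.
  clause (H | V) is falsified — backtrack.
So V = True.
  then (U | ~V) forces U = True.
Set C = False.
Set H = False.
Set E = True.
All clauses satisfied.

A = False; B = True; V = True; C = False; H = False; S = True; U = True; E = True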